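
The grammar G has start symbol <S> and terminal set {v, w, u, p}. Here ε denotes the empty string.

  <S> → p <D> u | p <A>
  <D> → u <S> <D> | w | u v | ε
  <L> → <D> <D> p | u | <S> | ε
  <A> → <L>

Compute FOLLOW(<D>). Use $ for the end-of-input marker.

{p, u, w}

FIRST(<S>) = {p}
FIRST(<D>) = {ε, u, w}
FIRST(<L>) = {ε, p, u, w}  (via <D> <D> p, <S>)
FIRST(<A>) = {ε, p, u, w}  (via <L>)
FOLLOW(<S>) includes $ since <S> is the start symbol.
FOLLOW(<D>): in <S>→p <D> u, <D> is followed by u with FIRST {u}; in <D>→u <S> <D>, the suffix after <D> is empty (adds nothing new); in <L>→<D> <D> p (occurrence 1), <D> is followed by <D> p with FIRST {p, u, w}; in <L>→<D> <D> p (occurrence 2), <D> is followed by p with FIRST {p}. Thus FOLLOW(<D>) = {p, u, w}.
FOLLOW(<S>): in <D>→u <S> <D>, <S> is followed by <D> with FIRST {ε, u, w}; in <D>→u <S> <D>, the suffix after <S> is nullable, so FOLLOW(<S>) ⊇ FOLLOW(<D>) = {p, u, w}; in <L>→<S>, the suffix after <S> is empty, so FOLLOW(<S>) ⊇ FOLLOW(<L>) = {$, p, u, w}. Thus FOLLOW(<S>) = {$, p, u, w}.
FOLLOW(<A>): in <S>→p <A>, the suffix after <A> is empty, so FOLLOW(<A>) ⊇ FOLLOW(<S>) = {$, p, u, w}. Thus FOLLOW(<A>) = {$, p, u, w}.
FOLLOW(<L>): in <A>→<L>, the suffix after <L> is empty, so FOLLOW(<L>) ⊇ FOLLOW(<A>) = {$, p, u, w}. Thus FOLLOW(<L>) = {$, p, u, w}.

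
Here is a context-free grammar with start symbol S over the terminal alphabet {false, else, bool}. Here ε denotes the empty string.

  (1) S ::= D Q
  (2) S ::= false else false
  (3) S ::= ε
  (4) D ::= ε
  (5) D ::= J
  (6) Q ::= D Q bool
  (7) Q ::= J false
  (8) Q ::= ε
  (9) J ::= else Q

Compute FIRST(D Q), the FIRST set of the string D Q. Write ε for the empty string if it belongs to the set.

{ε, bool, else}

FIRST(J) = {else}
FIRST(D) = {ε, else}  (via J)
FIRST(Q) = {ε, bool, else}  (via D Q bool, J false)
FIRST(S) = {ε, bool, else, false}  (via D Q)
FIRST(D Q): take FIRST of each symbol in turn, carrying on past any symbol whose FIRST contains ε; result {ε, bool, else}.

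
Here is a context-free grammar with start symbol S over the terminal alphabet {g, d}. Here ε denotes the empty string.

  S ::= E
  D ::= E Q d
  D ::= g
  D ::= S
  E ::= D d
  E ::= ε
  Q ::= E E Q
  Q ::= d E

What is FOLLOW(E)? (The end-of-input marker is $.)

FIRST(S) = {ε, d, g}  (via E)
FIRST(D) = {ε, d, g}  (via E Q d, S)
FIRST(E) = {ε, d, g}  (via D d)
FIRST(Q) = {d, g}  (via E E Q)
FOLLOW(S) includes $ since S is the start symbol.
FOLLOW(D): in E::=D d, D is followed by d with FIRST {d}. Thus FOLLOW(D) = {d}.
FOLLOW(S): in D::=S, the suffix after S is empty, so FOLLOW(S) ⊇ FOLLOW(D) = {d}. Thus FOLLOW(S) = {$, d}.
FOLLOW(Q): in D::=E Q d, Q is followed by d with FIRST {d}; in Q::=E E Q, the suffix after Q is empty (adds nothing new). Thus FOLLOW(Q) = {d}.
FOLLOW(E): in S::=E, the suffix after E is empty, so FOLLOW(E) ⊇ FOLLOW(S) = {$, d}; in D::=E Q d, E is followed by Q d with FIRST {d, g}; in Q::=E E Q (occurrence 1), E is followed by E Q with FIRST {d, g}; in Q::=E E Q (occurrence 2), E is followed by Q with FIRST {d, g}; in Q::=d E, the suffix after E is empty, so FOLLOW(E) ⊇ FOLLOW(Q) = {d}. Thus FOLLOW(E) = {$, d, g}.

{$, d, g}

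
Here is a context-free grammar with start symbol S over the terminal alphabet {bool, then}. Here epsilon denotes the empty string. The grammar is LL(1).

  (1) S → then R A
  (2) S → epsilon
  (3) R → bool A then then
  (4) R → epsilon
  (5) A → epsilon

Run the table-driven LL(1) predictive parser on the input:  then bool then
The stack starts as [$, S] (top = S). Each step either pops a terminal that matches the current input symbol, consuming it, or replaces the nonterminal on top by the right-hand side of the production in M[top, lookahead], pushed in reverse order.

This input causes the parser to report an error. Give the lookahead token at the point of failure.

     Stack                 Input             Action
  1  $ S                   then bool then $  expand S → then R A
  2  $ A R then            then bool then $  match then
  3  $ A R                 bool then $       expand R → bool A then then
  4  $ A then then A bool  bool then $       match bool
  5  $ A then then A       then $            expand A → epsilon
  6  $ A then then         then $            match then
  7  $ A then              $                 error: top is terminal then but lookahead is $

$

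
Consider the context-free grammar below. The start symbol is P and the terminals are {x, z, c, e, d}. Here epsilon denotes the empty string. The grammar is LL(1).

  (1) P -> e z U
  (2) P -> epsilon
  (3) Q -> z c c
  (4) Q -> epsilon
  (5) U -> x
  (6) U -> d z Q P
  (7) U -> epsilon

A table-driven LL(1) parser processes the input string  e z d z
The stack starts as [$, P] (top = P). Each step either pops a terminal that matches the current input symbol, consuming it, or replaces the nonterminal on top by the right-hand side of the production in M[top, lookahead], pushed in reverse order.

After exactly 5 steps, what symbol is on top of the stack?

z

     Stack      Input      Action
  1  $ P        e z d z $  expand P -> e z U
  2  $ U z e    e z d z $  match e
  3  $ U z      z d z $    match z
  4  $ U        d z $      expand U -> d z Q P
  5  $ P Q z d  d z $      match d
Stack after step 5: $ P Q z (top = z).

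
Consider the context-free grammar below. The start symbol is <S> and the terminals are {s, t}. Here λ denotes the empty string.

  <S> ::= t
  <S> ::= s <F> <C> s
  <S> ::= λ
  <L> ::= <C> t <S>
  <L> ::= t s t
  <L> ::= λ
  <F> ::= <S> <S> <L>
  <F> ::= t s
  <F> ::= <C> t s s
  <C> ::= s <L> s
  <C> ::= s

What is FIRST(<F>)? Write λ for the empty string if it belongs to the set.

{λ, s, t}

FIRST(<S>): from <S>::=t we get {t}; from <S>::=s <F> <C> s we get {s}; from <S>::=λ we get {λ}. So FIRST(<S>) = {λ, s, t}.
FIRST(<C>): from <C>::=s <L> s we get {s}; from <C>::=s we get {s}. So FIRST(<C>) = {s}.
FIRST(<L>): from <L>::=<C> t <S> we get {s}; from <L>::=t s t we get {t}; from <L>::=λ we get {λ}. So FIRST(<L>) = {λ, s, t}.
FIRST(<F>): from <F>::=<S> <S> <L> we get {λ, s, t}; from <F>::=t s we get {t}; from <F>::=<C> t s s we get {s}. So FIRST(<F>) = {λ, s, t}.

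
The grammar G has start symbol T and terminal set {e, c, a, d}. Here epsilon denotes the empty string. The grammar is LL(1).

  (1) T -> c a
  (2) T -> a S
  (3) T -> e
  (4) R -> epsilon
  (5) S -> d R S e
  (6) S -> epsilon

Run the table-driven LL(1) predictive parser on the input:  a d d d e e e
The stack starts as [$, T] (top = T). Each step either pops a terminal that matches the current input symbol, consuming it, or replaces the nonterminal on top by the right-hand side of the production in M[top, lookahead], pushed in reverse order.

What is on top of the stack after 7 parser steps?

     Stack        Input            Action
  1  $ T          a d d d e e e $  expand T -> a S
  2  $ S a        a d d d e e e $  match a
  3  $ S          d d d e e e $    expand S -> d R S e
  4  $ e S R d    d d d e e e $    match d
  5  $ e S R      d d e e e $      expand R -> epsilon
  6  $ e S        d d e e e $      expand S -> d R S e
  7  $ e e S R d  d d e e e $      match d
Stack after step 7: $ e e S R (top = R).

R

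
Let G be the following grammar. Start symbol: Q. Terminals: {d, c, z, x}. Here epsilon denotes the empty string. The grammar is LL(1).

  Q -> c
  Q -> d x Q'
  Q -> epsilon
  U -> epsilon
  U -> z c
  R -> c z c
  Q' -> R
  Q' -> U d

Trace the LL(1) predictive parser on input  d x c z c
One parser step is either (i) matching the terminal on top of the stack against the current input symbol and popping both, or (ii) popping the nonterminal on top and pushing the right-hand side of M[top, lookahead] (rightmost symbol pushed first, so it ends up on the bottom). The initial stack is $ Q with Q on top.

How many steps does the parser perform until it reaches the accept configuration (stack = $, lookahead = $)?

8

step 1: stack=$ Q  input=d x c z c $  — expand Q -> d x Q'
step 2: stack=$ Q' x d  input=d x c z c $  — match d
step 3: stack=$ Q' x  input=x c z c $  — match x
step 4: stack=$ Q'  input=c z c $  — expand Q' -> R
step 5: stack=$ R  input=c z c $  — expand R -> c z c
step 6: stack=$ c z c  input=c z c $  — match c
step 7: stack=$ c z  input=z c $  — match z
step 8: stack=$ c  input=c $  — match c
Accept reached after 8 steps.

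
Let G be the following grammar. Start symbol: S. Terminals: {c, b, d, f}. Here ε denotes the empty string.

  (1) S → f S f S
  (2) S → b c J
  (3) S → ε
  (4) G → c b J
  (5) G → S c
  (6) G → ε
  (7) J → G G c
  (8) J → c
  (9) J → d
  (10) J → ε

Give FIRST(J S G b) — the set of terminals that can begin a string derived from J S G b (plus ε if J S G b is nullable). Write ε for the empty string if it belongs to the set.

{b, c, d, f}

FIRST(S) = {ε, b, f}
FIRST(G) = {ε, b, c, f}  (via S c)
FIRST(J) = {ε, b, c, d, f}  (via G G c)
FIRST(J S G b): take FIRST of each symbol in turn, carrying on past any symbol whose FIRST contains ε; result {b, c, d, f}.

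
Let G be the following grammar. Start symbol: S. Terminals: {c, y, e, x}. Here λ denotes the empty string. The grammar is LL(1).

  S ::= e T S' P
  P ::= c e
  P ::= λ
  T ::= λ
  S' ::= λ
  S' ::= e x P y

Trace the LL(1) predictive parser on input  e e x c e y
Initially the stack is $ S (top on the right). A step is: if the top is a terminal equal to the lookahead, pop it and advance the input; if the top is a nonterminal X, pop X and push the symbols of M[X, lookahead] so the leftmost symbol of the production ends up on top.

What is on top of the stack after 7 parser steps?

c

     Stack        Input          Action
  1  $ S          e e x c e y $  expand S ::= e T S' P
  2  $ P S' T e   e e x c e y $  match e
  3  $ P S' T     e x c e y $    expand T ::= λ
  4  $ P S'       e x c e y $    expand S' ::= e x P y
  5  $ P y P x e  e x c e y $    match e
  6  $ P y P x    x c e y $      match x
  7  $ P y P      c e y $        expand P ::= c e
Stack after step 7: $ P y e c (top = c).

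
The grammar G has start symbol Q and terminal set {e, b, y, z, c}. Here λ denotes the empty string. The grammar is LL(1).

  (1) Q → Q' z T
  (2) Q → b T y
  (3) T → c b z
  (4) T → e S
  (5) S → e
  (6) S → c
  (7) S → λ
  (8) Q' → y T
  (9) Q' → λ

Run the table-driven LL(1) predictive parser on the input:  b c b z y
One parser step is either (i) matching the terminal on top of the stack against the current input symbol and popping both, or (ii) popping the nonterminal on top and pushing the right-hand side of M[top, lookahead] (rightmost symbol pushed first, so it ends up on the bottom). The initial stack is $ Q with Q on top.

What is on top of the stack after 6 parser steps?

step 1: stack=$ Q  input=b c b z y $  — expand Q → b T y
step 2: stack=$ y T b  input=b c b z y $  — match b
step 3: stack=$ y T  input=c b z y $  — expand T → c b z
step 4: stack=$ y z b c  input=c b z y $  — match c
step 5: stack=$ y z b  input=b z y $  — match b
step 6: stack=$ y z  input=z y $  — match z
Stack after step 6: $ y (top = y).

y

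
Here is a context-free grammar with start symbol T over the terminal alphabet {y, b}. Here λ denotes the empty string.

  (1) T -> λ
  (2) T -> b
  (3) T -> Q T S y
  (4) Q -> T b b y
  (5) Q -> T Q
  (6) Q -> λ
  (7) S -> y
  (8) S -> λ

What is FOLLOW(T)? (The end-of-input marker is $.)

FIRST(S): from S->y we get {y}; from S->λ we get {λ}. So FIRST(S) = {λ, y}.
FIRST(T): from T->λ we get {λ}; from T->b we get {b}; from T->Q T S y we get {b, y}. So FIRST(T) = {λ, b, y}.
FIRST(Q): from Q->T b b y we get {b, y}; from Q->T Q we get {λ, b, y}; from Q->λ we get {λ}. So FIRST(Q) = {λ, b, y}.
FOLLOW(T) includes $ since T is the start symbol.
FOLLOW(Q): in T->Q T S y, Q is followed by T S y with FIRST {b, y}; in Q->T Q, the suffix after Q is empty (adds nothing new). Thus FOLLOW(Q) = {b, y}.
FOLLOW(T): in T->Q T S y, T is followed by S y with FIRST {y}; in Q->T b b y, T is followed by b b y with FIRST {b}; in Q->T Q, T is followed by Q with FIRST {λ, b, y}; in Q->T Q, the suffix after T is nullable, so FOLLOW(T) ⊇ FOLLOW(Q) = {b, y}. Thus FOLLOW(T) = {$, b, y}.
FOLLOW(S): in T->Q T S y, S is followed by y with FIRST {y}. Thus FOLLOW(S) = {y}.

{$, b, y}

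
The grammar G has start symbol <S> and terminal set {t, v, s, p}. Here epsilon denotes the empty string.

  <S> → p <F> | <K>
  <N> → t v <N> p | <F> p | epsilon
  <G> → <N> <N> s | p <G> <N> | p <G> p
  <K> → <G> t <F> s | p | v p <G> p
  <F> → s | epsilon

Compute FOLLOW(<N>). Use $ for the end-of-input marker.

{p, s, t}

FIRST(<F>) = {epsilon, s}
FIRST(<N>) = {epsilon, p, s, t}  (via <F> p)
FIRST(<G>) = {p, s, t}  (via <N> <N> s)
FIRST(<K>) = {p, s, t, v}  (via <G> t <F> s)
FIRST(<S>) = {p, s, t, v}  (via <K>)
FOLLOW(<S>) includes $ since <S> is the start symbol.
FOLLOW(<S>): <S> appears on no right-hand side. Thus FOLLOW(<S>) = {$}.
FOLLOW(<G>): in <G>→p <G> <N>, <G> is followed by <N> with FIRST {epsilon, p, s, t}; in <G>→p <G> <N>, the suffix after <G> is nullable (adds nothing new); in <G>→p <G> p, <G> is followed by p with FIRST {p}; in <K>→<G> t <F> s, <G> is followed by t <F> s with FIRST {t}; in <K>→v p <G> p, <G> is followed by p with FIRST {p}. Thus FOLLOW(<G>) = {p, s, t}.
FOLLOW(<N>): in <N>→t v <N> p, <N> is followed by p with FIRST {p}; in <G>→<N> <N> s (occurrence 1), <N> is followed by <N> s with FIRST {p, s, t}; in <G>→<N> <N> s (occurrence 2), <N> is followed by s with FIRST {s}; in <G>→p <G> <N>, the suffix after <N> is empty, so FOLLOW(<N>) ⊇ FOLLOW(<G>) = {p, s, t}. Thus FOLLOW(<N>) = {p, s, t}.
FOLLOW(<K>): in <S>→<K>, the suffix after <K> is empty, so FOLLOW(<K>) ⊇ FOLLOW(<S>) = {$}. Thus FOLLOW(<K>) = {$}.
FOLLOW(<F>): in <S>→p <F>, the suffix after <F> is empty, so FOLLOW(<F>) ⊇ FOLLOW(<S>) = {$}; in <N>→<F> p, <F> is followed by p with FIRST {p}; in <K>→<G> t <F> s, <F> is followed by s with FIRST {s}. Thus FOLLOW(<F>) = {$, p, s}.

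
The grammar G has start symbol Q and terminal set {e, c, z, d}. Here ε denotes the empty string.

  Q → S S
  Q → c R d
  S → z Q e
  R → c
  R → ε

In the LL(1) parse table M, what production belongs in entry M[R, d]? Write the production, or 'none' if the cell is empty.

R → ε

FIRST(S): from S→z Q e we get {z}. So FIRST(S) = {z}.
FIRST(R): from R→c we get {c}; from R→ε we get {ε}. So FIRST(R) = {ε, c}.
FIRST(Q): from Q→S S we get {z}; from Q→c R d we get {c}. So FIRST(Q) = {c, z}.
FOLLOW(Q) includes $ since Q is the start symbol.
FOLLOW(R): in Q→c R d, R is followed by d with FIRST {d}. Thus FOLLOW(R) = {d}.
For R → c: FIRST(c) = {c}, so it goes in M[R, t] for t ∈ {c}.
For R → ε: FIRST(ε) = {ε}, so it goes in M[R, t] for t ∈ {}; since ε ∈ FIRST, also for every t ∈ FOLLOW(R) = {d}.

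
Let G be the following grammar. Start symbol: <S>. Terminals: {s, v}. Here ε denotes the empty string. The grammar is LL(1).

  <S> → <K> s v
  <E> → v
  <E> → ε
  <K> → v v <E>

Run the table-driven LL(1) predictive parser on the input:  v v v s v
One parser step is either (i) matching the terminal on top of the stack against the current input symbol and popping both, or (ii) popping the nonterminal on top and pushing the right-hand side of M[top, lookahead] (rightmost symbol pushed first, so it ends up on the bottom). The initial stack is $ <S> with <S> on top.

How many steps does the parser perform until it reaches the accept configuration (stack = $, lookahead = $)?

8

step 1: stack=$ <S>  input=v v v s v $  — expand <S> → <K> s v
step 2: stack=$ v s <K>  input=v v v s v $  — expand <K> → v v <E>
step 3: stack=$ v s <E> v v  input=v v v s v $  — match v
step 4: stack=$ v s <E> v  input=v v s v $  — match v
step 5: stack=$ v s <E>  input=v s v $  — expand <E> → v
step 6: stack=$ v s v  input=v s v $  — match v
step 7: stack=$ v s  input=s v $  — match s
step 8: stack=$ v  input=v $  — match v
Accept reached after 8 steps.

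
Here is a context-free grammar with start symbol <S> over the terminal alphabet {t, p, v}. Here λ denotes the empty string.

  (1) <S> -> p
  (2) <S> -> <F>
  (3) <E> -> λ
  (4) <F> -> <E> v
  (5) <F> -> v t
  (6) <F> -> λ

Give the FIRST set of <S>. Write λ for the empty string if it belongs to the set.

FIRST(<E>) = {λ}
FIRST(<F>) = {λ, v}  (via <E> v)
FIRST(<S>) = {λ, p, v}  (via <F>)

{λ, p, v}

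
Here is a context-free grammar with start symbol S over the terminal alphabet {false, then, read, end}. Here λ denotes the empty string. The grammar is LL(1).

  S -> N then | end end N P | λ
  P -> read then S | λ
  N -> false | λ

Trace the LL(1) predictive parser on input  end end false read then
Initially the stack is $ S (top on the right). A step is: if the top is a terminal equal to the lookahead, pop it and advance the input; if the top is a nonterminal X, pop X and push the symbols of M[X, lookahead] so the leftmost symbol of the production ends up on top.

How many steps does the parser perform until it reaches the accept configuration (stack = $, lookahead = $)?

     Stack          Input                      Action
  1  $ S            end end false read then $  expand S -> end end N P
  2  $ P N end end  end end false read then $  match end
  3  $ P N end      end false read then $      match end
  4  $ P N          false read then $          expand N -> false
  5  $ P false      false read then $          match false
  6  $ P            read then $                expand P -> read then S
  7  $ S then read  read then $                match read
  8  $ S then       then $                     match then
  9  $ S            $                          expand S -> λ
Accept reached after 9 steps.

9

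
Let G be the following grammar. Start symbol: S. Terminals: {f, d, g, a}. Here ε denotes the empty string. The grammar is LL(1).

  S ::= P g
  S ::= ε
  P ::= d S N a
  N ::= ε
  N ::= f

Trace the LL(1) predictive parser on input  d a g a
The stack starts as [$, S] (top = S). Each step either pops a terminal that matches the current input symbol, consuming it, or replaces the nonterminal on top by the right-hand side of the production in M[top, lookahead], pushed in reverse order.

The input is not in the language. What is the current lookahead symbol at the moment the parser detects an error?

a

     Stack        Input      Action
  1  $ S          d a g a $  expand S ::= P g
  2  $ g P        d a g a $  expand P ::= d S N a
  3  $ g a N S d  d a g a $  match d
  4  $ g a N S    a g a $    expand S ::= ε
  5  $ g a N      a g a $    expand N ::= ε
  6  $ g a        a g a $    match a
  7  $ g          g a $      match g
  8  $            a $        error: stack empty but input remains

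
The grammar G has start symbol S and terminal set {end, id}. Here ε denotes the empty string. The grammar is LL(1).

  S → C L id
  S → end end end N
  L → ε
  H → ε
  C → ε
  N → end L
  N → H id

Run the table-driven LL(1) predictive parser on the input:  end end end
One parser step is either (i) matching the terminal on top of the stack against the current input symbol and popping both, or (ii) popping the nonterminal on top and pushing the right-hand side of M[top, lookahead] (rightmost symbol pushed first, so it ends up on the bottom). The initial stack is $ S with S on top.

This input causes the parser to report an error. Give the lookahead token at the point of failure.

$

     Stack            Input          Action
  1  $ S              end end end $  expand S → end end end N
  2  $ N end end end  end end end $  match end
  3  $ N end end      end end $      match end
  4  $ N end          end $          match end
  5  $ N              $              error: M[N, $] is empty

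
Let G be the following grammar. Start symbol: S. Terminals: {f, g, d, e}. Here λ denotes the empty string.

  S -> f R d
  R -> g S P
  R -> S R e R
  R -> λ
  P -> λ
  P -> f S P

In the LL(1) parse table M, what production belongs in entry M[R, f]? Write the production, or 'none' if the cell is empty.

FIRST(S) = {f}
FIRST(P) = {λ, f}
FIRST(R) = {λ, f, g}  (via S R e R)
FOLLOW(S) includes $ since S is the start symbol.
FOLLOW(R): in S->f R d, R is followed by d with FIRST {d}; in R->S R e R (occurrence 1), R is followed by e R with FIRST {e}; in R->S R e R (occurrence 2), the suffix after R is empty (adds nothing new). Thus FOLLOW(R) = {d, e}.
For R -> g S P: FIRST(g S P) = {g}, so it goes in M[R, t] for t ∈ {g}.
For R -> S R e R: FIRST(S R e R) = {f}, so it goes in M[R, t] for t ∈ {f}.
For R -> λ: FIRST(λ) = {λ}, so it goes in M[R, t] for t ∈ {}; since λ ∈ FIRST, also for every t ∈ FOLLOW(R) = {d, e}.

R -> S R e R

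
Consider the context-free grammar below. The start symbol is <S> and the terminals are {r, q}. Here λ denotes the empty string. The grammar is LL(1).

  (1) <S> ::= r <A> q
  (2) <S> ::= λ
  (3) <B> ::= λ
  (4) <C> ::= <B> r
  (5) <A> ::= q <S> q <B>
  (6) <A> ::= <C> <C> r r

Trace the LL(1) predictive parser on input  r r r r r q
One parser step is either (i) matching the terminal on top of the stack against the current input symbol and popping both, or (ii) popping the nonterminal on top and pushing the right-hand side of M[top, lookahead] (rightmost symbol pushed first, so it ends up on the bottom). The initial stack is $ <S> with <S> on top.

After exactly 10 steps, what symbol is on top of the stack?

r

      Stack              Input          Action
   1  $ <S>              r r r r r q $  expand <S> ::= r <A> q
   2  $ q <A> r          r r r r r q $  match r
   3  $ q <A>            r r r r q $    expand <A> ::= <C> <C> r r
   4  $ q r r <C> <C>    r r r r q $    expand <C> ::= <B> r
   5  $ q r r <C> r <B>  r r r r q $    expand <B> ::= λ
   6  $ q r r <C> r      r r r r q $    match r
   7  $ q r r <C>        r r r q $      expand <C> ::= <B> r
   8  $ q r r r <B>      r r r q $      expand <B> ::= λ
   9  $ q r r r          r r r q $      match r
  10  $ q r r            r r q $        match r
Stack after step 10: $ q r (top = r).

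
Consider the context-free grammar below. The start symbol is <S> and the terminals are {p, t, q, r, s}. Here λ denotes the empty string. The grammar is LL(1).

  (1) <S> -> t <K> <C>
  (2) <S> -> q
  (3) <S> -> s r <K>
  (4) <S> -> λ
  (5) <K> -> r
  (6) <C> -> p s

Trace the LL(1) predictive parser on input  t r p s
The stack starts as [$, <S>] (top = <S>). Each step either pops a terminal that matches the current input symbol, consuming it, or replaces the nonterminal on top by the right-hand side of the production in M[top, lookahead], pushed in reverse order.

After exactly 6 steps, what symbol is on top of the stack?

s

step 1: stack=$ <S>  input=t r p s $  — expand <S> -> t <K> <C>
step 2: stack=$ <C> <K> t  input=t r p s $  — match t
step 3: stack=$ <C> <K>  input=r p s $  — expand <K> -> r
step 4: stack=$ <C> r  input=r p s $  — match r
step 5: stack=$ <C>  input=p s $  — expand <C> -> p s
step 6: stack=$ s p  input=p s $  — match p
Stack after step 6: $ s (top = s).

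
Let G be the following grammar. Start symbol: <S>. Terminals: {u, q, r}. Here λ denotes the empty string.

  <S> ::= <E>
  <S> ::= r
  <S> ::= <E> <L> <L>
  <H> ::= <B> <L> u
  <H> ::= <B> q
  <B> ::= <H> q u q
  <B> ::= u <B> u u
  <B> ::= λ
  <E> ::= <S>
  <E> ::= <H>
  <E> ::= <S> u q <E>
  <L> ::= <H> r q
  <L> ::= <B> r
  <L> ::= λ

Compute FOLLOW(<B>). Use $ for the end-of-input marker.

FIRST(<S>) = {q, r, u}  (via <E>, <E> <L> <L>)
FIRST(<H>) = {q, r, u}  (via <B> <L> u, <B> q)
FIRST(<B>) = {λ, q, r, u}  (via <H> q u q)
FIRST(<E>) = {q, r, u}  (via <S>, <H>, <S> u q <E>)
FIRST(<L>) = {λ, q, r, u}  (via <H> r q, <B> r)
FOLLOW(<S>) includes $ since <S> is the start symbol.
FOLLOW(<B>): in <H>::=<B> <L> u, <B> is followed by <L> u with FIRST {q, r, u}; in <H>::=<B> q, <B> is followed by q with FIRST {q}; in <B>::=u <B> u u, <B> is followed by u u with FIRST {u}; in <L>::=<B> r, <B> is followed by r with FIRST {r}. Thus FOLLOW(<B>) = {q, r, u}.
FOLLOW(<S>): in <E>::=<S>, the suffix after <S> is empty, so FOLLOW(<S>) ⊇ FOLLOW(<E>) = {$, q, r, u}; in <E>::=<S> u q <E>, <S> is followed by u q <E> with FIRST {u}. Thus FOLLOW(<S>) = {$, q, r, u}.
FOLLOW(<E>): in <S>::=<E>, the suffix after <E> is empty, so FOLLOW(<E>) ⊇ FOLLOW(<S>) = {$, q, r, u}; in <S>::=<E> <L> <L>, <E> is followed by <L> <L> with FIRST {λ, q, r, u}; in <S>::=<E> <L> <L>, the suffix after <E> is nullable, so FOLLOW(<E>) ⊇ FOLLOW(<S>) = {$, q, r, u}; in <E>::=<S> u q <E>, the suffix after <E> is empty (adds nothing new). Thus FOLLOW(<E>) = {$, q, r, u}.
FOLLOW(<H>): in <B>::=<H> q u q, <H> is followed by q u q with FIRST {q}; in <E>::=<H>, the suffix after <H> is empty, so FOLLOW(<H>) ⊇ FOLLOW(<E>) = {$, q, r, u}; in <L>::=<H> r q, <H> is followed by r q with FIRST {r}. Thus FOLLOW(<H>) = {$, q, r, u}.
FOLLOW(<L>): in <S>::=<E> <L> <L> (occurrence 1), <L> is followed by <L> with FIRST {λ, q, r, u}; in <S>::=<E> <L> <L> (occurrence 1), the suffix after <L> is nullable, so FOLLOW(<L>) ⊇ FOLLOW(<S>) = {$, q, r, u}; in <S>::=<E> <L> <L> (occurrence 2), the suffix after <L> is empty, so FOLLOW(<L>) ⊇ FOLLOW(<S>) = {$, q, r, u}; in <H>::=<B> <L> u, <L> is followed by u with FIRST {u}. Thus FOLLOW(<L>) = {$, q, r, u}.

{q, r, u}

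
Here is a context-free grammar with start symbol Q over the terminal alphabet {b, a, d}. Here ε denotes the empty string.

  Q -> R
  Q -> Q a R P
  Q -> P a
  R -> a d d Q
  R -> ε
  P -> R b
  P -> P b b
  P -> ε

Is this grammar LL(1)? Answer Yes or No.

No

FIRST(Q) = {ε, a, b}
FIRST(R) = {ε, a}
FIRST(P) = {ε, a, b}
FOLLOW(Q) = {$, a, b}
FOLLOW(R) = {$, a, b}
FOLLOW(P) = {$, a, b}
Cell M[P, a] receives both P -> R b and P -> P b b and P -> ε — the grammar is not LL(1).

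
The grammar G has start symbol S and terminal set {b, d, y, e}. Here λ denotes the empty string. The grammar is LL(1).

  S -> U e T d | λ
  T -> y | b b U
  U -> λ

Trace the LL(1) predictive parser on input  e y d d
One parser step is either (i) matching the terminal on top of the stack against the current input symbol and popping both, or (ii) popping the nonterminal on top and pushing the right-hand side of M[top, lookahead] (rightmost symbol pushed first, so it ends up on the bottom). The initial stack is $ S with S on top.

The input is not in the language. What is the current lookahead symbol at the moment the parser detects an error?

d

step 1: stack=$ S  input=e y d d $  — expand S -> U e T d
step 2: stack=$ d T e U  input=e y d d $  — expand U -> λ
step 3: stack=$ d T e  input=e y d d $  — match e
step 4: stack=$ d T  input=y d d $  — expand T -> y
step 5: stack=$ d y  input=y d d $  — match y
step 6: stack=$ d  input=d d $  — match d
step 7: stack=$  input=d $  — error: stack empty but input remains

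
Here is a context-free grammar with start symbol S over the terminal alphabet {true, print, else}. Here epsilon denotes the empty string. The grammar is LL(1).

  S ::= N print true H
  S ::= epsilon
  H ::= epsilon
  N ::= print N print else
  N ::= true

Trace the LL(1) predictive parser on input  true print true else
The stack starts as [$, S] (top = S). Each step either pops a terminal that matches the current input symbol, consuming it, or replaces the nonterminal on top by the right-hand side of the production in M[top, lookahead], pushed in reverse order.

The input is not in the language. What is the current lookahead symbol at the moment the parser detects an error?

else

step 1: stack=$ S  input=true print true else $  — expand S ::= N print true H
step 2: stack=$ H true print N  input=true print true else $  — expand N ::= true
step 3: stack=$ H true print true  input=true print true else $  — match true
step 4: stack=$ H true print  input=print true else $  — match print
step 5: stack=$ H true  input=true else $  — match true
step 6: stack=$ H  input=else $  — error: M[H, else] is empty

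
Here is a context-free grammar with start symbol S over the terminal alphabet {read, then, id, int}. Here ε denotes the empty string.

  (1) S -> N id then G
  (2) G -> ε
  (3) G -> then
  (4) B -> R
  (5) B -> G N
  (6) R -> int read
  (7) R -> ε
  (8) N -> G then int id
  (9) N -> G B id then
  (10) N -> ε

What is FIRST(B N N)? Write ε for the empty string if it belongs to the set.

FIRST(G): from G->ε we get {ε}; from G->then we get {then}. So FIRST(G) = {ε, then}.
FIRST(R): from R->int read we get {int}; from R->ε we get {ε}. So FIRST(R) = {ε, int}.
FIRST(S): from S->N id then G we get {id, int, then}. So FIRST(S) = {id, int, then}.
FIRST(B): from B->R we get {ε, int}; from B->G N we get {ε, id, int, then}. So FIRST(B) = {ε, id, int, then}.
FIRST(N): from N->G then int id we get {then}; from N->G B id then we get {id, int, then}; from N->ε we get {ε}. So FIRST(N) = {ε, id, int, then}.
FIRST(B N N): take FIRST of each symbol in turn, carrying on past any symbol whose FIRST contains ε; result {ε, id, int, then}.

{ε, id, int, then}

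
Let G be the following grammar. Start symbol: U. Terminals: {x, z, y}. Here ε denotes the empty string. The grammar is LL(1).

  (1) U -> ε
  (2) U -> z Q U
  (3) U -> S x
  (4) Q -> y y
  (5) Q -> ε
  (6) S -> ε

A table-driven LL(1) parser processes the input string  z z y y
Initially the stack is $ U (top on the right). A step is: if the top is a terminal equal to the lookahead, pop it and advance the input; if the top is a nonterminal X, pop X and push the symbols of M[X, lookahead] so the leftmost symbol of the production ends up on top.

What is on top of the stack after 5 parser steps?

Q

step 1: stack=$ U  input=z z y y $  — expand U -> z Q U
step 2: stack=$ U Q z  input=z z y y $  — match z
step 3: stack=$ U Q  input=z y y $  — expand Q -> ε
step 4: stack=$ U  input=z y y $  — expand U -> z Q U
step 5: stack=$ U Q z  input=z y y $  — match z
Stack after step 5: $ U Q (top = Q).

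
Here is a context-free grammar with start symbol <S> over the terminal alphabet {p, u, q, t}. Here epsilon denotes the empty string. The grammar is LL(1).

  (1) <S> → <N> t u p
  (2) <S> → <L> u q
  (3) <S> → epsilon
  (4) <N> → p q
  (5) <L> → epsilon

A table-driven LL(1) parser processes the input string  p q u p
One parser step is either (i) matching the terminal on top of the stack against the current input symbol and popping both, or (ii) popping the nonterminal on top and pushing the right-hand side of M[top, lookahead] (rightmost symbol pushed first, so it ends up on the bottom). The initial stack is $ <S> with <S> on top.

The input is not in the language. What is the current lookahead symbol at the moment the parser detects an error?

u

     Stack        Input      Action
  1  $ <S>        p q u p $  expand <S> → <N> t u p
  2  $ p u t <N>  p q u p $  expand <N> → p q
  3  $ p u t q p  p q u p $  match p
  4  $ p u t q    q u p $    match q
  5  $ p u t      u p $      error: top is terminal t but lookahead is u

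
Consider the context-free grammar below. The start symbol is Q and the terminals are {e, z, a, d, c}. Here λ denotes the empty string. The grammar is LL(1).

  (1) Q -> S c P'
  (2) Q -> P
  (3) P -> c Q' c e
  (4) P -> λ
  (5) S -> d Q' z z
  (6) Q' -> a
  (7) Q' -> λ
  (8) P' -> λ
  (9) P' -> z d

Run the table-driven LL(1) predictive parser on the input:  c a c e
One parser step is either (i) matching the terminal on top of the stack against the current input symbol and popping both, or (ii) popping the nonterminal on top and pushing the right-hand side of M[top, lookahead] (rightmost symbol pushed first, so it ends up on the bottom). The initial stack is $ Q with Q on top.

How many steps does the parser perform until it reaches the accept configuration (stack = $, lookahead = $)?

step 1: stack=$ Q  input=c a c e $  — expand Q -> P
step 2: stack=$ P  input=c a c e $  — expand P -> c Q' c e
step 3: stack=$ e c Q' c  input=c a c e $  — match c
step 4: stack=$ e c Q'  input=a c e $  — expand Q' -> a
step 5: stack=$ e c a  input=a c e $  — match a
step 6: stack=$ e c  input=c e $  — match c
step 7: stack=$ e  input=e $  — match e
Accept reached after 7 steps.

7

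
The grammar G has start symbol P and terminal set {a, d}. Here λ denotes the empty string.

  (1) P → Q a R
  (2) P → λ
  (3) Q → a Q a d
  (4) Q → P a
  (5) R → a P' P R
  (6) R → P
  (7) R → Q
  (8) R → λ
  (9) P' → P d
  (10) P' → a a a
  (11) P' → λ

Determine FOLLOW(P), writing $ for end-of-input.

FIRST(P) = {λ, a}  (via Q a R)
FIRST(Q) = {a}  (via P a)
FIRST(P') = {λ, a, d}  (via P d)
FIRST(R) = {λ, a}  (via P, Q)
FOLLOW(P) includes $ since P is the start symbol.
FOLLOW(P): in Q→P a, P is followed by a with FIRST {a}; in R→a P' P R, P is followed by R with FIRST {λ, a}; in R→a P' P R, the suffix after P is nullable, so FOLLOW(P) ⊇ FOLLOW(R) = {$, a, d}; in R→P, the suffix after P is empty, so FOLLOW(P) ⊇ FOLLOW(R) = {$, a, d}; in P'→P d, P is followed by d with FIRST {d}. Thus FOLLOW(P) = {$, a, d}.
FOLLOW(R): in P→Q a R, the suffix after R is empty, so FOLLOW(R) ⊇ FOLLOW(P) = {$, a, d}; in R→a P' P R, the suffix after R is empty (adds nothing new). Thus FOLLOW(R) = {$, a, d}.
FOLLOW(Q): in P→Q a R, Q is followed by a R with FIRST {a}; in Q→a Q a d, Q is followed by a d with FIRST {a}; in R→Q, the suffix after Q is empty, so FOLLOW(Q) ⊇ FOLLOW(R) = {$, a, d}. Thus FOLLOW(Q) = {$, a, d}.
FOLLOW(P'): in R→a P' P R, P' is followed by P R with FIRST {λ, a}; in R→a P' P R, the suffix after P' is nullable, so FOLLOW(P') ⊇ FOLLOW(R) = {$, a, d}. Thus FOLLOW(P') = {$, a, d}.

{$, a, d}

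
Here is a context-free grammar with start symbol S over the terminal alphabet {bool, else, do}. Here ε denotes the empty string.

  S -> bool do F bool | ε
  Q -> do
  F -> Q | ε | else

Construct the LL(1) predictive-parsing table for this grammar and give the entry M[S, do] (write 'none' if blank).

none

FIRST(S): from S->bool do F bool we get {bool}; from S->ε we get {ε}. So FIRST(S) = {ε, bool}.
FIRST(Q): from Q->do we get {do}. So FIRST(Q) = {do}.
FIRST(F): from F->Q we get {do}; from F->ε we get {ε}; from F->else we get {else}. So FIRST(F) = {ε, do, else}.
FOLLOW(S) includes $ since S is the start symbol.
FOLLOW(S): S appears on no right-hand side. Thus FOLLOW(S) = {$}.
For S -> bool do F bool: FIRST(bool do F bool) = {bool}, so it goes in M[S, t] for t ∈ {bool}.
For S -> ε: FIRST(ε) = {ε}, so it goes in M[S, t] for t ∈ {}; since ε ∈ FIRST, also for every t ∈ FOLLOW(S) = {$}.
None of these place a production in M[S, do].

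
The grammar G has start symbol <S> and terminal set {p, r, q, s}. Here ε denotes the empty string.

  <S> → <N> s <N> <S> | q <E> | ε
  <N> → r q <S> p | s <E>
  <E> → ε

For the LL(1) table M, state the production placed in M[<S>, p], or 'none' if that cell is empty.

FIRST(<N>): from <N>→r q <S> p we get {r}; from <N>→s <E> we get {s}. So FIRST(<N>) = {r, s}.
FIRST(<E>): from <E>→ε we get {ε}. So FIRST(<E>) = {ε}.
FIRST(<S>): from <S>→<N> s <N> <S> we get {r, s}; from <S>→q <E> we get {q}; from <S>→ε we get {ε}. So FIRST(<S>) = {ε, q, r, s}.
FOLLOW(<S>) includes $ since <S> is the start symbol.
FOLLOW(<S>): in <S>→<N> s <N> <S>, the suffix after <S> is empty (adds nothing new); in <N>→r q <S> p, <S> is followed by p with FIRST {p}. Thus FOLLOW(<S>) = {$, p}.
For <S> → <N> s <N> <S>: FIRST(<N> s <N> <S>) = {r, s}, so it goes in M[<S>, t] for t ∈ {r, s}.
For <S> → q <E>: FIRST(q <E>) = {q}, so it goes in M[<S>, t] for t ∈ {q}.
For <S> → ε: FIRST(ε) = {ε}, so it goes in M[<S>, t] for t ∈ {}; since ε ∈ FIRST, also for every t ∈ FOLLOW(<S>) = {$, p}.

<S> → ε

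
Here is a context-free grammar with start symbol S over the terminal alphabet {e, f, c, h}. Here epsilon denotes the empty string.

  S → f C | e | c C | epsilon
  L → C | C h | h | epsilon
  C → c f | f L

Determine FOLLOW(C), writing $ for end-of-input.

FIRST(S): from S→f C we get {f}; from S→e we get {e}; from S→c C we get {c}; from S→epsilon we get {epsilon}. So FIRST(S) = {epsilon, c, e, f}.
FIRST(C): from C→c f we get {c}; from C→f L we get {f}. So FIRST(C) = {c, f}.
FIRST(L): from L→C we get {c, f}; from L→C h we get {c, f}; from L→h we get {h}; from L→epsilon we get {epsilon}. So FIRST(L) = {epsilon, c, f, h}.
FOLLOW(S) includes $ since S is the start symbol.
FOLLOW(S): S appears on no right-hand side. Thus FOLLOW(S) = {$}.
FOLLOW(L): in C→f L, the suffix after L is empty, so FOLLOW(L) ⊇ FOLLOW(C) = {$, h}. Thus FOLLOW(L) = {$, h}.
FOLLOW(C): in S→f C, the suffix after C is empty, so FOLLOW(C) ⊇ FOLLOW(S) = {$}; in S→c C, the suffix after C is empty, so FOLLOW(C) ⊇ FOLLOW(S) = {$}; in L→C, the suffix after C is empty, so FOLLOW(C) ⊇ FOLLOW(L) = {$, h}; in L→C h, C is followed by h with FIRST {h}. Thus FOLLOW(C) = {$, h}.

{$, h}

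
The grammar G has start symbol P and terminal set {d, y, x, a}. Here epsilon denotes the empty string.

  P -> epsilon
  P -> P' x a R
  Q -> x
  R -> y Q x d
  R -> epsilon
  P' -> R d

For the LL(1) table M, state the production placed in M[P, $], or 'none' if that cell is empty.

FIRST(Q) = {x}
FIRST(R) = {epsilon, y}
FIRST(P') = {d, y}  (via R d)
FIRST(P) = {epsilon, d, y}  (via P' x a R)
FOLLOW(P) includes $ since P is the start symbol.
FOLLOW(P): P appears on no right-hand side. Thus FOLLOW(P) = {$}.
For P -> epsilon: FIRST(epsilon) = {epsilon}, so it goes in M[P, t] for t ∈ {}; since epsilon ∈ FIRST, also for every t ∈ FOLLOW(P) = {$}.
For P -> P' x a R: FIRST(P' x a R) = {d, y}, so it goes in M[P, t] for t ∈ {d, y}.

P -> epsilon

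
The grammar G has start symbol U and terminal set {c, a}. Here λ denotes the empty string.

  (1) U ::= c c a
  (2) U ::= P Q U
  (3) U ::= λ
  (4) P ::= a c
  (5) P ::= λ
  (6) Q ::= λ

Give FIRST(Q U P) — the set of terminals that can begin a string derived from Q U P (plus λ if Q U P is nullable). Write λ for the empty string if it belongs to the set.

{λ, a, c}

FIRST(P) = {λ, a}
FIRST(Q) = {λ}
FIRST(U) = {λ, a, c}  (via P Q U)
FIRST(Q U P): take FIRST of each symbol in turn, carrying on past any symbol whose FIRST contains λ; result {λ, a, c}.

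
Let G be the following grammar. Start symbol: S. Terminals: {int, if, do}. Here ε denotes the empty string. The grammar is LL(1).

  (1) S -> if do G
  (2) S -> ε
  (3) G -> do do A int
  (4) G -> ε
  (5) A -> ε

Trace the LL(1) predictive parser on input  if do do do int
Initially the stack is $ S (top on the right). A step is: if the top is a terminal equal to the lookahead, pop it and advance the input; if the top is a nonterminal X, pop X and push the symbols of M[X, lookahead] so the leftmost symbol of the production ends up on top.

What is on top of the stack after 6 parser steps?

A

step 1: stack=$ S  input=if do do do int $  — expand S -> if do G
step 2: stack=$ G do if  input=if do do do int $  — match if
step 3: stack=$ G do  input=do do do int $  — match do
step 4: stack=$ G  input=do do int $  — expand G -> do do A int
step 5: stack=$ int A do do  input=do do int $  — match do
step 6: stack=$ int A do  input=do int $  — match do
Stack after step 6: $ int A (top = A).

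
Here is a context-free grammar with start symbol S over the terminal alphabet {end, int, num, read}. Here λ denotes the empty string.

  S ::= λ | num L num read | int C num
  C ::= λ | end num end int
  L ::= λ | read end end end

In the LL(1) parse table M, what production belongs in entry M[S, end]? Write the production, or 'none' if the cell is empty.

none

FIRST(S): from S::=λ we get {λ}; from S::=num L num read we get {num}; from S::=int C num we get {int}. So FIRST(S) = {λ, int, num}.
FIRST(C): from C::=λ we get {λ}; from C::=end num end int we get {end}. So FIRST(C) = {λ, end}.
FIRST(L): from L::=λ we get {λ}; from L::=read end end end we get {read}. So FIRST(L) = {λ, read}.
FOLLOW(S) includes $ since S is the start symbol.
FOLLOW(S): S appears on no right-hand side. Thus FOLLOW(S) = {$}.
For S ::= λ: FIRST(λ) = {λ}, so it goes in M[S, t] for t ∈ {}; since λ ∈ FIRST, also for every t ∈ FOLLOW(S) = {$}.
For S ::= num L num read: FIRST(num L num read) = {num}, so it goes in M[S, t] for t ∈ {num}.
For S ::= int C num: FIRST(int C num) = {int}, so it goes in M[S, t] for t ∈ {int}.
None of these place a production in M[S, end].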